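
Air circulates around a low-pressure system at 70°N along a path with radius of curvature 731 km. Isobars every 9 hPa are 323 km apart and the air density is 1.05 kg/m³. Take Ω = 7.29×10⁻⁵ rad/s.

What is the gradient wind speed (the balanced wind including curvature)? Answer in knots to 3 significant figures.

Coriolis parameter at 70°N:
f = 2Ω sin φ = 2 × 7.29×10⁻⁵ × sin 70° = 1.37×10⁻⁴ s⁻¹
Pressure gradient: |∂P/∂n| = 900 Pa / 323000 m = 2.79×10⁻³ Pa/m
Geostrophic speed: V_g = |∂P/∂n|/(fρ) = 2.79×10⁻³/(1.37×10⁻⁴ × 1.05) = 19.4 m/s
Around a low, centrifugal force acts outward with Coriolis, so pressure-gradient force balances both:
(1/ρ)|∂P/∂n| = fV + V²/R  →  V² + fR·V − fR·V_g = 0
With fR = 1.37×10⁻⁴ × 731×10³ m = 100 m/s:
V = [−fR + √((fR)² + 4 fR V_g)]/2 = [−100 + √(100² + 4×100×19.4)]/2 = 16.6 m/s
Subgeostrophic (V < V_g = 19.4 m/s), as expected around a low.
Converting: 16.6 m/s × 1.944 = 32.3 knots

32.3 knots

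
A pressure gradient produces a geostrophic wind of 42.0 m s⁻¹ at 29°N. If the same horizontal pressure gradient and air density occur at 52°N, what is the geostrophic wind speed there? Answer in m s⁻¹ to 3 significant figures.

25.8 m s⁻¹

With the same pressure gradient and density, V_g ∝ 1/f ∝ 1/sin φ.
V₂ = V₁ · sin φ₁ / sin φ₂ = 42.0 × sin 29° / sin 52°
V₂ = 42.0 × 0.4848/0.7880 = 25.8 m s⁻¹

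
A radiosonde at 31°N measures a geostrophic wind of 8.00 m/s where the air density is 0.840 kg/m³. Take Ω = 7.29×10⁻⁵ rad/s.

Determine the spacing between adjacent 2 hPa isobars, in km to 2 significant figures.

Coriolis parameter at 31°N:
f = 2Ω sin φ = 2 × 7.29×10⁻⁵ × sin 31° = 7.51×10⁻⁵ s⁻¹
Geostrophic balance rearranged: |∂P/∂n| = f ρ V_g
|∂P/∂n| = 7.51×10⁻⁵ × 0.840 × 8.00 = 5.05×10⁻⁴ Pa/m
Isobar spacing: Δn = ΔP/|∂P/∂n| = 200 Pa / 5.05×10⁻⁴ Pa/m = 396336 m ≈ 400 km

400 km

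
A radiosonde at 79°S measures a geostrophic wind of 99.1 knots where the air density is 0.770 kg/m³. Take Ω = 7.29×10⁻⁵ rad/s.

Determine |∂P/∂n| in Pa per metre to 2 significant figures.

5.6×10⁻³ Pa/m

Coriolis parameter at 79°S:
f = 2Ω sin φ = 2 × 7.29×10⁻⁵ × sin 79° = 1.43×10⁻⁴ s⁻¹
Wind speed in SI: 99.1 knots = 51.0 m/s
Geostrophic balance rearranged: |∂P/∂n| = f ρ V_g
|∂P/∂n| = 1.43×10⁻⁴ × 0.770 × 51.0 = 5.62×10⁻³ Pa/m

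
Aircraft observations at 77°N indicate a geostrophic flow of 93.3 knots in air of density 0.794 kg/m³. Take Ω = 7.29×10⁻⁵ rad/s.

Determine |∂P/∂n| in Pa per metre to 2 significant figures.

5.4×10⁻³ Pa/m

Coriolis parameter at 77°N:
f = 2Ω sin φ = 2 × 7.29×10⁻⁵ × sin 77° = 1.42×10⁻⁴ s⁻¹
Wind speed in SI: 93.3 knots = 48.0 m/s
Geostrophic balance rearranged: |∂P/∂n| = f ρ V_g
|∂P/∂n| = 1.42×10⁻⁴ × 0.794 × 48.0 = 5.41×10⁻³ Pa/m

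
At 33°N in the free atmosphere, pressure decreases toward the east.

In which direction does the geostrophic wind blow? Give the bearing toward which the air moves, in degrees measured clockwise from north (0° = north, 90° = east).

The pressure-gradient force points toward the east (bearing 090°).
Geostrophic balance: in the Northern Hemisphere the Coriolis force deflects motion to the right, so the geostrophic wind blows 90° to the right of the pressure-gradient force (low pressure on the left).
Rotating 090° by 90° clockwise gives 180° — the wind blows toward the south.

180°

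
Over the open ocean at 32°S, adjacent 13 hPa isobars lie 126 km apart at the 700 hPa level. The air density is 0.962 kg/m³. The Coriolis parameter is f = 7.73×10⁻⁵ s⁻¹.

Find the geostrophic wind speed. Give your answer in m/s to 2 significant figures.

140 m/s

Pressure gradient: |∂P/∂n| = 1300 Pa / 126000 m = 1.03×10⁻² Pa/m
Geostrophic balance (pressure-gradient force = Coriolis force):
V_g = (1/(fρ)) |∂P/∂n| = 1.03×10⁻² / (7.73×10⁻⁵ × 0.962) = 139 m/s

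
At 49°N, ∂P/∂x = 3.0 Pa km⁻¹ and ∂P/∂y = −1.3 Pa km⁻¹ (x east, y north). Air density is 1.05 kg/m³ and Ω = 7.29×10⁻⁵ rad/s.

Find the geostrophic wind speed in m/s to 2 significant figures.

Coriolis parameter at 49°N:
f = 2Ω sin φ = 2 × 7.29×10⁻⁵ × sin 49° = 1.10×10⁻⁴ s⁻¹
Component geostrophic relations (x east, y north):
u_g = −(1/(fρ)) ∂P/∂y,  v_g = (1/(fρ)) ∂P/∂x
u_g = −(−1.3×10⁻³)/(1.10×10⁻⁴ × 1.05) = 11.3 m/s;  v_g = (3.0×10⁻³)/(1.10×10⁻⁴ × 1.05) = 26.0 m/s
|V_g| = √(u_g² + v_g²) = 28.3 m/s

28 m/s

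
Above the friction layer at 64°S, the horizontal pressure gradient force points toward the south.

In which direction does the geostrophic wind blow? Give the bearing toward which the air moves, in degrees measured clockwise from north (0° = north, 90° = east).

090°

The pressure-gradient force points toward the south (bearing 180°).
Geostrophic balance: in the Southern Hemisphere the Coriolis force deflects motion to the left, so the geostrophic wind blows 90° to the left of the pressure-gradient force (low pressure on the right).
Rotating 180° by 90° counterclockwise gives 090° — the wind blows toward the east.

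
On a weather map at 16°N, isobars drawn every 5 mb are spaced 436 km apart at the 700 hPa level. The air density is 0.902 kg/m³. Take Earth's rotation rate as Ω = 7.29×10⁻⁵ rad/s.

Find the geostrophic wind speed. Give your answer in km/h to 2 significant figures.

Coriolis parameter at 16°N:
f = 2Ω sin φ = 2 × 7.29×10⁻⁵ × sin 16° = 4.02×10⁻⁵ s⁻¹
Pressure gradient: |∂P/∂n| = 500 Pa / 436000 m = 1.15×10⁻³ Pa/m
Geostrophic balance (pressure-gradient force = Coriolis force):
V_g = (1/(fρ)) |∂P/∂n| = 1.15×10⁻³ / (4.02×10⁻⁵ × 0.902) = 31.6 m/s
Converting: 31.6 m/s × 3.6 = 110 km/h

110 km/h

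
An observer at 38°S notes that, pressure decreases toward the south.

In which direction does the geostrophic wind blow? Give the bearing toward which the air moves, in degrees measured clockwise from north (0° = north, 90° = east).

090°

The pressure-gradient force points toward the south (bearing 180°).
Geostrophic balance: in the Southern Hemisphere the Coriolis force deflects motion to the left, so the geostrophic wind blows 90° to the left of the pressure-gradient force (low pressure on the right).
Rotating 180° by 90° counterclockwise gives 090° — the wind blows toward the east.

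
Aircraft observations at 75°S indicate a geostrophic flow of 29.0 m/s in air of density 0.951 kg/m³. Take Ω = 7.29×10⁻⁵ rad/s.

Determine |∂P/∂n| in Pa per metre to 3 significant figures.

Coriolis parameter at 75°S:
f = 2Ω sin φ = 2 × 7.29×10⁻⁵ × sin 75° = 1.41×10⁻⁴ s⁻¹
Geostrophic balance rearranged: |∂P/∂n| = f ρ V_g
|∂P/∂n| = 1.41×10⁻⁴ × 0.951 × 29.0 = 3.88×10⁻³ Pa/m

3.88×10⁻³ Pa/m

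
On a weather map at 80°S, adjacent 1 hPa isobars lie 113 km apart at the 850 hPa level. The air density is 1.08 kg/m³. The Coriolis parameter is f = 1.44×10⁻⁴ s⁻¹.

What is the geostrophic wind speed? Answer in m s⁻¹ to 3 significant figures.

Pressure gradient: |∂P/∂n| = 100 Pa / 113000 m = 8.85×10⁻⁴ Pa/m
Geostrophic balance (pressure-gradient force = Coriolis force):
V_g = (1/(fρ)) |∂P/∂n| = 8.85×10⁻⁴ / (1.44×10⁻⁴ × 1.08) = 5.69 m/s

5.69 m s⁻¹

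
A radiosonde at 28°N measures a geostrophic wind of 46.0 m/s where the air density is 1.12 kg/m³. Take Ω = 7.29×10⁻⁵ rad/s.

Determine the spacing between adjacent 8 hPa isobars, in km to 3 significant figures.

Coriolis parameter at 28°N:
f = 2Ω sin φ = 2 × 7.29×10⁻⁵ × sin 28° = 6.84×10⁻⁵ s⁻¹
Geostrophic balance rearranged: |∂P/∂n| = f ρ V_g
|∂P/∂n| = 6.84×10⁻⁵ × 1.12 × 46.0 = 3.53×10⁻³ Pa/m
Isobar spacing: Δn = ΔP/|∂P/∂n| = 800 Pa / 3.53×10⁻³ Pa/m = 226854 m ≈ 227 km

227 km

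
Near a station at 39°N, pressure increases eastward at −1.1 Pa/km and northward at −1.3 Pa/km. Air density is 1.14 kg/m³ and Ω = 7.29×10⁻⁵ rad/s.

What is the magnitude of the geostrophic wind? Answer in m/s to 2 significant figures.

16 m/s

Coriolis parameter at 39°N:
f = 2Ω sin φ = 2 × 7.29×10⁻⁵ × sin 39° = 9.18×10⁻⁵ s⁻¹
Component geostrophic relations (x east, y north):
u_g = −(1/(fρ)) ∂P/∂y,  v_g = (1/(fρ)) ∂P/∂x
u_g = −(−1.3×10⁻³)/(9.18×10⁻⁵ × 1.14) = 12.4 m/s;  v_g = (−1.1×10⁻³)/(9.18×10⁻⁵ × 1.14) = −10.5 m/s
|V_g| = √(u_g² + v_g²) = 16.3 m/s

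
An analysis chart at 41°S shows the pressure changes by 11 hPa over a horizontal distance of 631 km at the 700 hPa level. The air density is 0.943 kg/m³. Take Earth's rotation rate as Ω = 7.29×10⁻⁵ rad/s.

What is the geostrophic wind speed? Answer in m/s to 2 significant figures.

19 m/s

Coriolis parameter at 41°S:
f = 2Ω sin φ = 2 × 7.29×10⁻⁵ × sin 41° = 9.57×10⁻⁵ s⁻¹
Pressure gradient: |∂P/∂n| = 1100 Pa / 631000 m = 1.74×10⁻³ Pa/m
Geostrophic balance (pressure-gradient force = Coriolis force):
V_g = (1/(fρ)) |∂P/∂n| = 1.74×10⁻³ / (9.57×10⁻⁵ × 0.943) = 19.3 m/s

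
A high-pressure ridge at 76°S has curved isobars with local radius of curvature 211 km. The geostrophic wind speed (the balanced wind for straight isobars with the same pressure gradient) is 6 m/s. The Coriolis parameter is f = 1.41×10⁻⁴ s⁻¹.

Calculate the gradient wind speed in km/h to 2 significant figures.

30 km/h

Around a high, pressure-gradient force acts outward with centrifugal, so Coriolis balances both:
fV = (1/ρ)|∂P/∂n| + V²/R  →  V² − fR·V + fR·V_g = 0
With fR = 1.41×10⁻⁴ × 211×10³ m = 29.8 m/s:
V = [fR − √((fR)² − 4 fR V_g)]/2 = [29.8 − √(29.8² − 4×29.8×6)]/2 = 8.34 m/s
Supergeostrophic (V > V_g = 6 m/s), as expected around a high.
Converting: 8.34 m/s × 3.6 = 30 km/h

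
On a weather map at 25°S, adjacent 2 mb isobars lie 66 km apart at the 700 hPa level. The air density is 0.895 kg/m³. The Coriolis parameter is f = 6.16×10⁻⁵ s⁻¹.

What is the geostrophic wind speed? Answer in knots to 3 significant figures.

Pressure gradient: |∂P/∂n| = 200 Pa / 66000 m = 3.03×10⁻³ Pa/m
Geostrophic balance (pressure-gradient force = Coriolis force):
V_g = (1/(fρ)) |∂P/∂n| = 3.03×10⁻³ / (6.16×10⁻⁵ × 0.895) = 55.0 m/s
Converting: 55.0 m/s × 1.944 = 107 knots

107 knots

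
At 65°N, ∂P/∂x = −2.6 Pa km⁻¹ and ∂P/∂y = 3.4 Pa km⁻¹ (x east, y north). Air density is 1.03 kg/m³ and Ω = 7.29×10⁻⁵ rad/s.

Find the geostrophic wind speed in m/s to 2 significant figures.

31 m/s

Coriolis parameter at 65°N:
f = 2Ω sin φ = 2 × 7.29×10⁻⁵ × sin 65° = 1.32×10⁻⁴ s⁻¹
Component geostrophic relations (x east, y north):
u_g = −(1/(fρ)) ∂P/∂y,  v_g = (1/(fρ)) ∂P/∂x
u_g = −(3.4×10⁻³)/(1.32×10⁻⁴ × 1.03) = −25.0 m/s;  v_g = (−2.6×10⁻³)/(1.32×10⁻⁴ × 1.03) = −19.1 m/s
|V_g| = √(u_g² + v_g²) = 31.4 m/s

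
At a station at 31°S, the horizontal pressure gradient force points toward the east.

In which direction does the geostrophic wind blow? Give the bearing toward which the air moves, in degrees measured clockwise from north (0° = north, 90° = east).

The pressure-gradient force points toward the east (bearing 090°).
Geostrophic balance: in the Southern Hemisphere the Coriolis force deflects motion to the left, so the geostrophic wind blows 90° to the left of the pressure-gradient force (low pressure on the right).
Rotating 090° by 90° counterclockwise gives 000° — the wind blows toward the north.

000°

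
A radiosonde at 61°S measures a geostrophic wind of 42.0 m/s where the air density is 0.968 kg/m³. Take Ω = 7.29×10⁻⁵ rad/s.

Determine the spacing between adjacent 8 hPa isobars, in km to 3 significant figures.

Coriolis parameter at 61°S:
f = 2Ω sin φ = 2 × 7.29×10⁻⁵ × sin 61° = 1.28×10⁻⁴ s⁻¹
Geostrophic balance rearranged: |∂P/∂n| = f ρ V_g
|∂P/∂n| = 1.28×10⁻⁴ × 0.968 × 42.0 = 5.18×10⁻³ Pa/m
Isobar spacing: Δn = ΔP/|∂P/∂n| = 800 Pa / 5.18×10⁻³ Pa/m = 154308 m ≈ 154 km

154 km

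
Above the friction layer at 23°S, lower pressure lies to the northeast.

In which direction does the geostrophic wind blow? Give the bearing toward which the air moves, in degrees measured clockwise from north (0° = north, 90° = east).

315°

The pressure-gradient force points toward the northeast (bearing 045°).
Geostrophic balance: in the Southern Hemisphere the Coriolis force deflects motion to the left, so the geostrophic wind blows 90° to the left of the pressure-gradient force (low pressure on the right).
Rotating 045° by 90° counterclockwise gives 315° — the wind blows toward the northwest.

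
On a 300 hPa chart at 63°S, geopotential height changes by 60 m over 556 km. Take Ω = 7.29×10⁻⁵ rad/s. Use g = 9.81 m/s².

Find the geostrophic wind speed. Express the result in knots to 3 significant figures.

Coriolis parameter at 63°S:
f = 2Ω sin φ = 2 × 7.29×10⁻⁵ × sin 63° = 1.30×10⁻⁴ s⁻¹
Height gradient: |∂Z/∂n| = 60 m / 556000 m = 1.08×10⁻⁴
On a pressure surface, geostrophic balance gives V_g = (g/f)|∂Z/∂n|:
V_g = 9.81 × 1.08×10⁻⁴ / 1.30×10⁻⁴ = 8.15 m/s
Converting: 8.15 m/s × 1.944 = 15.8 knots

15.8 knots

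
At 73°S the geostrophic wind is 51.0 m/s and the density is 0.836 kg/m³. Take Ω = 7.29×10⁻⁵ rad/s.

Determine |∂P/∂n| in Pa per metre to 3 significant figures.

5.94×10⁻³ Pa/m

Coriolis parameter at 73°S:
f = 2Ω sin φ = 2 × 7.29×10⁻⁵ × sin 73° = 1.39×10⁻⁴ s⁻¹
Geostrophic balance rearranged: |∂P/∂n| = f ρ V_g
|∂P/∂n| = 1.39×10⁻⁴ × 0.836 × 51.0 = 5.94×10⁻³ Pa/m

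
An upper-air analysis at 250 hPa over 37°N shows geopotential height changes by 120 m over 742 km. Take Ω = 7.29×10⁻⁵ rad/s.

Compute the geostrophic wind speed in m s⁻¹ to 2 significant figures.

Coriolis parameter at 37°N:
f = 2Ω sin φ = 2 × 7.29×10⁻⁵ × sin 37° = 8.77×10⁻⁵ s⁻¹
Height gradient: |∂Z/∂n| = 120 m / 742000 m = 1.62×10⁻⁴
On a pressure surface, geostrophic balance gives V_g = (g/f)|∂Z/∂n|:
V_g = 9.81 × 1.62×10⁻⁴ / 8.77×10⁻⁵ = 18.1 m/s

18 m s⁻¹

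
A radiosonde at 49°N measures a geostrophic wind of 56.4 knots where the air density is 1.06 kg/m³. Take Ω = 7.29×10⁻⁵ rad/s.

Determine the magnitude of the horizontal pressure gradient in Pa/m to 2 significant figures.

Coriolis parameter at 49°N:
f = 2Ω sin φ = 2 × 7.29×10⁻⁵ × sin 49° = 1.10×10⁻⁴ s⁻¹
Wind speed in SI: 56.4 knots = 29.0 m/s
Geostrophic balance rearranged: |∂P/∂n| = f ρ V_g
|∂P/∂n| = 1.10×10⁻⁴ × 1.06 × 29.0 = 3.38×10⁻³ Pa/m

3.4×10⁻³ Pa/m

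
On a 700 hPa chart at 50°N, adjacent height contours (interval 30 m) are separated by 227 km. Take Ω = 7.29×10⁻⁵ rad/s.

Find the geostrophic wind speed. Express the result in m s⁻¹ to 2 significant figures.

Coriolis parameter at 50°N:
f = 2Ω sin φ = 2 × 7.29×10⁻⁵ × sin 50° = 1.12×10⁻⁴ s⁻¹
Height gradient: |∂Z/∂n| = 30 m / 227000 m = 1.32×10⁻⁴
On a pressure surface, geostrophic balance gives V_g = (g/f)|∂Z/∂n|:
V_g = 9.81 × 1.32×10⁻⁴ / 1.12×10⁻⁴ = 11.6 m/s

12 m s⁻¹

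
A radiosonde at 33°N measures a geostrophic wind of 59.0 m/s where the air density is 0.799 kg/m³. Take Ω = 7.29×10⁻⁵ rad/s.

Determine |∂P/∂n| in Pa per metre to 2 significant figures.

Coriolis parameter at 33°N:
f = 2Ω sin φ = 2 × 7.29×10⁻⁵ × sin 33° = 7.94×10⁻⁵ s⁻¹
Geostrophic balance rearranged: |∂P/∂n| = f ρ V_g
|∂P/∂n| = 7.94×10⁻⁵ × 0.799 × 59.0 = 3.74×10⁻³ Pa/m

3.7×10⁻³ Pa/m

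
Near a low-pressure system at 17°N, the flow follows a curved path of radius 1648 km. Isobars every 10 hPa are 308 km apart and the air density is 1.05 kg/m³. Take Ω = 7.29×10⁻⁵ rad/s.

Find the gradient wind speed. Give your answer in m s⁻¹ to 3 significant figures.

44.4 m s⁻¹

Coriolis parameter at 17°N:
f = 2Ω sin φ = 2 × 7.29×10⁻⁵ × sin 17° = 4.26×10⁻⁵ s⁻¹
Pressure gradient: |∂P/∂n| = 1000 Pa / 308000 m = 3.25×10⁻³ Pa/m
Geostrophic speed: V_g = |∂P/∂n|/(fρ) = 3.25×10⁻³/(4.26×10⁻⁵ × 1.05) = 72.5 m/s
Around a low, centrifugal force acts outward with Coriolis, so pressure-gradient force balances both:
(1/ρ)|∂P/∂n| = fV + V²/R  →  V² + fR·V − fR·V_g = 0
With fR = 4.26×10⁻⁵ × 1648×10³ m = 70.3 m/s:
V = [−fR + √((fR)² + 4 fR V_g)]/2 = [−70.3 + √(70.3² + 4×70.3×72.5)]/2 = 44.4 m/s
Subgeostrophic (V < V_g = 72.5 m/s), as expected around a low.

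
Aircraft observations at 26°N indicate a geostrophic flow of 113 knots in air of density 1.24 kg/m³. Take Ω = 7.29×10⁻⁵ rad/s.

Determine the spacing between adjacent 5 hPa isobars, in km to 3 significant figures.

Coriolis parameter at 26°N:
f = 2Ω sin φ = 2 × 7.29×10⁻⁵ × sin 26° = 6.39×10⁻⁵ s⁻¹
Wind speed in SI: 113 knots = 58.1 m/s
Geostrophic balance rearranged: |∂P/∂n| = f ρ V_g
|∂P/∂n| = 6.39×10⁻⁵ × 1.24 × 58.1 = 4.61×10⁻³ Pa/m
Isobar spacing: Δn = ΔP/|∂P/∂n| = 500 Pa / 4.61×10⁻³ Pa/m = 108526 m ≈ 109 km

109 km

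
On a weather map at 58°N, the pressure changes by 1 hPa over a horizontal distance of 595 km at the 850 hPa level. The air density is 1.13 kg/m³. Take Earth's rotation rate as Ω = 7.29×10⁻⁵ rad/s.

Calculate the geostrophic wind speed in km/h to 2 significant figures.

Coriolis parameter at 58°N:
f = 2Ω sin φ = 2 × 7.29×10⁻⁵ × sin 58° = 1.24×10⁻⁴ s⁻¹
Pressure gradient: |∂P/∂n| = 100 Pa / 595000 m = 1.68×10⁻⁴ Pa/m
Geostrophic balance (pressure-gradient force = Coriolis force):
V_g = (1/(fρ)) |∂P/∂n| = 1.68×10⁻⁴ / (1.24×10⁻⁴ × 1.13) = 1.20 m/s
Converting: 1.20 m/s × 3.6 = 4.3 km/h

4.3 km/h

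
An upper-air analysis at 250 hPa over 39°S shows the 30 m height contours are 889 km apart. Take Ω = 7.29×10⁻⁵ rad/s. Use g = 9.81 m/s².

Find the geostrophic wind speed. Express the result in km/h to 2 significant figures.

13 km/h

Coriolis parameter at 39°S:
f = 2Ω sin φ = 2 × 7.29×10⁻⁵ × sin 39° = 9.18×10⁻⁵ s⁻¹
Height gradient: |∂Z/∂n| = 30 m / 889000 m = 3.37×10⁻⁵
On a pressure surface, geostrophic balance gives V_g = (g/f)|∂Z/∂n|:
V_g = 9.81 × 3.37×10⁻⁵ / 9.18×10⁻⁵ = 3.61 m/s
Converting: 3.61 m/s × 3.6 = 13 km/h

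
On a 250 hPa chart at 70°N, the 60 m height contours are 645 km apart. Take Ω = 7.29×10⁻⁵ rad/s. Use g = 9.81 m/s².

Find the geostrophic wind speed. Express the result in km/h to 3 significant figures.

24.0 km/h

Coriolis parameter at 70°N:
f = 2Ω sin φ = 2 × 7.29×10⁻⁵ × sin 70° = 1.37×10⁻⁴ s⁻¹
Height gradient: |∂Z/∂n| = 60 m / 645000 m = 9.30×10⁻⁵
On a pressure surface, geostrophic balance gives V_g = (g/f)|∂Z/∂n|:
V_g = 9.81 × 9.30×10⁻⁵ / 1.37×10⁻⁴ = 6.66 m/s
Converting: 6.66 m/s × 3.6 = 24.0 km/h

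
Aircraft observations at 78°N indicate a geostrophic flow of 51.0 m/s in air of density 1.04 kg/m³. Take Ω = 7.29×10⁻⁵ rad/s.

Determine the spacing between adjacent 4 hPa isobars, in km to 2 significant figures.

Coriolis parameter at 78°N:
f = 2Ω sin φ = 2 × 7.29×10⁻⁵ × sin 78° = 1.43×10⁻⁴ s⁻¹
Geostrophic balance rearranged: |∂P/∂n| = f ρ V_g
|∂P/∂n| = 1.43×10⁻⁴ × 1.04 × 51.0 = 7.56×10⁻³ Pa/m
Isobar spacing: Δn = ΔP/|∂P/∂n| = 400 Pa / 7.56×10⁻³ Pa/m = 52880 m ≈ 53 km

53 km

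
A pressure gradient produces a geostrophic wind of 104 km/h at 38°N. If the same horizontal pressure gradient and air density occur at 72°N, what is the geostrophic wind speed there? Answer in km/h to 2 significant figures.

With the same pressure gradient and density, V_g ∝ 1/f ∝ 1/sin φ.
V₂ = V₁ · sin φ₁ / sin φ₂ = 104 × sin 38° / sin 72°
V₂ = 104 × 0.6157/0.9511 = 67 km/h

67 km/h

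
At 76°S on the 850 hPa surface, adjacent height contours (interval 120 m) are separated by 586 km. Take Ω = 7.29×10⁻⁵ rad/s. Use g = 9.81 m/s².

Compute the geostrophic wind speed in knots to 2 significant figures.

Coriolis parameter at 76°S:
f = 2Ω sin φ = 2 × 7.29×10⁻⁵ × sin 76° = 1.41×10⁻⁴ s⁻¹
Height gradient: |∂Z/∂n| = 120 m / 586000 m = 2.05×10⁻⁴
On a pressure surface, geostrophic balance gives V_g = (g/f)|∂Z/∂n|:
V_g = 9.81 × 2.05×10⁻⁴ / 1.41×10⁻⁴ = 14.2 m/s
Converting: 14.2 m/s × 1.944 = 28 knots

28 knots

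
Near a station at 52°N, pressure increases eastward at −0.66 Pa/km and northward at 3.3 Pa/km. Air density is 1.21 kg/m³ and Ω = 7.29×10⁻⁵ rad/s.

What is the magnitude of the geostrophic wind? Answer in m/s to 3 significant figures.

Coriolis parameter at 52°N:
f = 2Ω sin φ = 2 × 7.29×10⁻⁵ × sin 52° = 1.15×10⁻⁴ s⁻¹
Component geostrophic relations (x east, y north):
u_g = −(1/(fρ)) ∂P/∂y,  v_g = (1/(fρ)) ∂P/∂x
u_g = −(3.3×10⁻³)/(1.15×10⁻⁴ × 1.21) = −23.7 m/s;  v_g = (−0.66×10⁻³)/(1.15×10⁻⁴ × 1.21) = −4.75 m/s
|V_g| = √(u_g² + v_g²) = 24.2 m/s

24.2 m/s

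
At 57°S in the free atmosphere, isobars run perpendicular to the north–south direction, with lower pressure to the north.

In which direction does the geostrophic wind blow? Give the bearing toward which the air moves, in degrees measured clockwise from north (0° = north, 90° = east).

270°

The pressure-gradient force points toward the north (bearing 000°).
Geostrophic balance: in the Southern Hemisphere the Coriolis force deflects motion to the left, so the geostrophic wind blows 90° to the left of the pressure-gradient force (low pressure on the right).
Rotating 000° by 90° counterclockwise gives 270° — the wind blows toward the west.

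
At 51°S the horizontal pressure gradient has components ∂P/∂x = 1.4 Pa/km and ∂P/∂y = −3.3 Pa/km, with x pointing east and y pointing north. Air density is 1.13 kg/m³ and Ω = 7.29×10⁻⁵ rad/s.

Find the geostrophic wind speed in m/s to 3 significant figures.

Coriolis parameter at 51°S:
f = 2Ω sin φ = 2 × 7.29×10⁻⁵ × sin 51° = 1.13×10⁻⁴ s⁻¹
In the Southern Hemisphere f is negative: f = −1.13×10⁻⁴ s⁻¹.
Component geostrophic relations (x east, y north):
u_g = −(1/(fρ)) ∂P/∂y,  v_g = (1/(fρ)) ∂P/∂x
u_g = −(−3.3×10⁻³)/(−1.13×10⁻⁴ × 1.13) = −25.8 m/s;  v_g = (1.4×10⁻³)/(−1.13×10⁻⁴ × 1.13) = −10.9 m/s
|V_g| = √(u_g² + v_g²) = 28.0 m/s

28.0 m/s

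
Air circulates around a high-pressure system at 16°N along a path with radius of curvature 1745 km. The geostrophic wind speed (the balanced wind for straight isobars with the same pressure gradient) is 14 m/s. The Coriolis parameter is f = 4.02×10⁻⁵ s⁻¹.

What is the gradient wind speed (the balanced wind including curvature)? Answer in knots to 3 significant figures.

37.6 knots

Around a high, pressure-gradient force acts outward with centrifugal, so Coriolis balances both:
fV = (1/ρ)|∂P/∂n| + V²/R  →  V² − fR·V + fR·V_g = 0
With fR = 4.02×10⁻⁵ × 1745×10³ m = 70.1 m/s:
V = [fR − √((fR)² − 4 fR V_g)]/2 = [70.1 − √(70.1² − 4×70.1×14)]/2 = 19.3 m/s
Supergeostrophic (V > V_g = 14 m/s), as expected around a high.
Converting: 19.3 m/s × 1.944 = 37.6 knots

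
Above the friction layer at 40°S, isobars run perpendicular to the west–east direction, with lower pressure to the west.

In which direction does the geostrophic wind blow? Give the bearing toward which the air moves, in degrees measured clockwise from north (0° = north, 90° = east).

The pressure-gradient force points toward the west (bearing 270°).
Geostrophic balance: in the Southern Hemisphere the Coriolis force deflects motion to the left, so the geostrophic wind blows 90° to the left of the pressure-gradient force (low pressure on the right).
Rotating 270° by 90° counterclockwise gives 180° — the wind blows toward the south.

180°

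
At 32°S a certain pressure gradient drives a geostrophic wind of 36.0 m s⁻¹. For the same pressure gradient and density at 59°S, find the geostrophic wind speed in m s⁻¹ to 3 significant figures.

22.3 m s⁻¹

With the same pressure gradient and density, V_g ∝ 1/f ∝ 1/sin φ.
V₂ = V₁ · sin φ₁ / sin φ₂ = 36.0 × sin 32° / sin 59°
V₂ = 36.0 × 0.5299/0.8572 = 22.3 m s⁻¹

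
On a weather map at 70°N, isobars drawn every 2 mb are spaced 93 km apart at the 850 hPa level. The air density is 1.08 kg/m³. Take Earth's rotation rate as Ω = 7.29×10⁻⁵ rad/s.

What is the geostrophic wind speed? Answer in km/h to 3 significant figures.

52.3 km/h

Coriolis parameter at 70°N:
f = 2Ω sin φ = 2 × 7.29×10⁻⁵ × sin 70° = 1.37×10⁻⁴ s⁻¹
Pressure gradient: |∂P/∂n| = 200 Pa / 93000 m = 2.15×10⁻³ Pa/m
Geostrophic balance (pressure-gradient force = Coriolis force):
V_g = (1/(fρ)) |∂P/∂n| = 2.15×10⁻³ / (1.37×10⁻⁴ × 1.08) = 14.5 m/s
Converting: 14.5 m/s × 3.6 = 52.3 km/h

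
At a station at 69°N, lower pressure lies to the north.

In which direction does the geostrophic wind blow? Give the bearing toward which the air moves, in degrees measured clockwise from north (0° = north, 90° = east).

090°

The pressure-gradient force points toward the north (bearing 000°).
Geostrophic balance: in the Northern Hemisphere the Coriolis force deflects motion to the right, so the geostrophic wind blows 90° to the right of the pressure-gradient force (low pressure on the left).
Rotating 000° by 90° clockwise gives 090° — the wind blows toward the east.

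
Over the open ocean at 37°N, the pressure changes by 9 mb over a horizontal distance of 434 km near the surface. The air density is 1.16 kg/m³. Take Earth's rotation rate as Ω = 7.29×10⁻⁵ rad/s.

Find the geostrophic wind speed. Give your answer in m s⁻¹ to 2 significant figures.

Coriolis parameter at 37°N:
f = 2Ω sin φ = 2 × 7.29×10⁻⁵ × sin 37° = 8.77×10⁻⁵ s⁻¹
Pressure gradient: |∂P/∂n| = 900 Pa / 434000 m = 2.07×10⁻³ Pa/m
Geostrophic balance (pressure-gradient force = Coriolis force):
V_g = (1/(fρ)) |∂P/∂n| = 2.07×10⁻³ / (8.77×10⁻⁵ × 1.16) = 20.4 m/s

20 m s⁻¹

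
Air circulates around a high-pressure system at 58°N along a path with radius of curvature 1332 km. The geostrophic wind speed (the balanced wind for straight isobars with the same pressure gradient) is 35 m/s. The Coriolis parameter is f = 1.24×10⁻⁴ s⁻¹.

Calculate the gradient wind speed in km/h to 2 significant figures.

180 km/h

Around a high, pressure-gradient force acts outward with centrifugal, so Coriolis balances both:
fV = (1/ρ)|∂P/∂n| + V²/R  →  V² − fR·V + fR·V_g = 0
With fR = 1.24×10⁻⁴ × 1332×10³ m = 165 m/s:
V = [fR − √((fR)² − 4 fR V_g)]/2 = [165 − √(165² − 4×165×35)]/2 = 50.3 m/s
Supergeostrophic (V > V_g = 35 m/s), as expected around a high.
Converting: 50.3 m/s × 3.6 = 180 km/h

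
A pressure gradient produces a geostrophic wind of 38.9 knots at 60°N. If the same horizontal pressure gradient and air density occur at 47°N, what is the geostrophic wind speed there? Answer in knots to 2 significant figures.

46 knots

With the same pressure gradient and density, V_g ∝ 1/f ∝ 1/sin φ.
V₂ = V₁ · sin φ₁ / sin φ₂ = 38.9 × sin 60° / sin 47°
V₂ = 38.9 × 0.8660/0.7314 = 46 knots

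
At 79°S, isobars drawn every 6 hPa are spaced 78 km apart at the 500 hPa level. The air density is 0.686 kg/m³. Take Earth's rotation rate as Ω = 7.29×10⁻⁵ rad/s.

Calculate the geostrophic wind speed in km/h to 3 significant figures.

282 km/h

Coriolis parameter at 79°S:
f = 2Ω sin φ = 2 × 7.29×10⁻⁵ × sin 79° = 1.43×10⁻⁴ s⁻¹
Pressure gradient: |∂P/∂n| = 600 Pa / 78000 m = 7.69×10⁻³ Pa/m
Geostrophic balance (pressure-gradient force = Coriolis force):
V_g = (1/(fρ)) |∂P/∂n| = 7.69×10⁻³ / (1.43×10⁻⁴ × 0.686) = 78.3 m/s
Converting: 78.3 m/s × 3.6 = 282 km/h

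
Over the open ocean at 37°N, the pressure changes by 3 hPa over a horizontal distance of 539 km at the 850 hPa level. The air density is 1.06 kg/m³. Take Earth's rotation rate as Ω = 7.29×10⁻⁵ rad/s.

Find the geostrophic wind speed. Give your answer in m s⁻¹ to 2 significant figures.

Coriolis parameter at 37°N:
f = 2Ω sin φ = 2 × 7.29×10⁻⁵ × sin 37° = 8.77×10⁻⁵ s⁻¹
Pressure gradient: |∂P/∂n| = 300 Pa / 539000 m = 5.57×10⁻⁴ Pa/m
Geostrophic balance (pressure-gradient force = Coriolis force):
V_g = (1/(fρ)) |∂P/∂n| = 5.57×10⁻⁴ / (8.77×10⁻⁵ × 1.06) = 5.98 m/s

6.0 m s⁻¹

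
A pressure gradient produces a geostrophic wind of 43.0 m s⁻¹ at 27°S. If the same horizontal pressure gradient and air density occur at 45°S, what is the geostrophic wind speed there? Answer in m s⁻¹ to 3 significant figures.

With the same pressure gradient and density, V_g ∝ 1/f ∝ 1/sin φ.
V₂ = V₁ · sin φ₁ / sin φ₂ = 43.0 × sin 27° / sin 45°
V₂ = 43.0 × 0.4540/0.7071 = 27.6 m s⁻¹

27.6 m s⁻¹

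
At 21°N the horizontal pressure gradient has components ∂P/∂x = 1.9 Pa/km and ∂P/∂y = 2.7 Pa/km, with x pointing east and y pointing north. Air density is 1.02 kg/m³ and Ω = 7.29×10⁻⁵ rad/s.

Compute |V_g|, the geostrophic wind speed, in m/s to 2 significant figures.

62 m/s

Coriolis parameter at 21°N:
f = 2Ω sin φ = 2 × 7.29×10⁻⁵ × sin 21° = 5.23×10⁻⁵ s⁻¹
Component geostrophic relations (x east, y north):
u_g = −(1/(fρ)) ∂P/∂y,  v_g = (1/(fρ)) ∂P/∂x
u_g = −(2.7×10⁻³)/(5.23×10⁻⁵ × 1.02) = −50.7 m/s;  v_g = (1.9×10⁻³)/(5.23×10⁻⁵ × 1.02) = 35.7 m/s
|V_g| = √(u_g² + v_g²) = 61.9 m/s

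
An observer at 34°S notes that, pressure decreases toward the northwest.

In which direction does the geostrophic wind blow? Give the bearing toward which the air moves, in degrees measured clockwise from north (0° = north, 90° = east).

The pressure-gradient force points toward the northwest (bearing 315°).
Geostrophic balance: in the Southern Hemisphere the Coriolis force deflects motion to the left, so the geostrophic wind blows 90° to the left of the pressure-gradient force (low pressure on the right).
Rotating 315° by 90° counterclockwise gives 225° — the wind blows toward the southwest.

225°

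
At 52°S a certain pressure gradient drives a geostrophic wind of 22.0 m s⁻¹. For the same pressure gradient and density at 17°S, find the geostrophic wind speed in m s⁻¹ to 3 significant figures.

59.3 m s⁻¹

With the same pressure gradient and density, V_g ∝ 1/f ∝ 1/sin φ.
V₂ = V₁ · sin φ₁ / sin φ₂ = 22.0 × sin 52° / sin 17°
V₂ = 22.0 × 0.7880/0.2924 = 59.3 m s⁻¹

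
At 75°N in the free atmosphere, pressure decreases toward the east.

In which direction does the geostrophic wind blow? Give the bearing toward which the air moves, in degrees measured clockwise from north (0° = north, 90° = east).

The pressure-gradient force points toward the east (bearing 090°).
Geostrophic balance: in the Northern Hemisphere the Coriolis force deflects motion to the right, so the geostrophic wind blows 90° to the right of the pressure-gradient force (low pressure on the left).
Rotating 090° by 90° clockwise gives 180° — the wind blows toward the south.

180°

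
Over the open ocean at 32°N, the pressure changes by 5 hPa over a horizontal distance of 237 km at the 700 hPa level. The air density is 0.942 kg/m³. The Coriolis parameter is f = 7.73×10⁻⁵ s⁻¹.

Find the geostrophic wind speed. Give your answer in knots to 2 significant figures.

56 knots

Pressure gradient: |∂P/∂n| = 500 Pa / 237000 m = 2.11×10⁻³ Pa/m
Geostrophic balance (pressure-gradient force = Coriolis force):
V_g = (1/(fρ)) |∂P/∂n| = 2.11×10⁻³ / (7.73×10⁻⁵ × 0.942) = 29.0 m/s
Converting: 29.0 m/s × 1.944 = 56 knots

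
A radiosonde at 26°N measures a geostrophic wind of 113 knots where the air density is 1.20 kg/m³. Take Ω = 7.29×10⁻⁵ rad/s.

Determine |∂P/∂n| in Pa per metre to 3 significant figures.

4.46×10⁻³ Pa/m

Coriolis parameter at 26°N:
f = 2Ω sin φ = 2 × 7.29×10⁻⁵ × sin 26° = 6.39×10⁻⁵ s⁻¹
Wind speed in SI: 113 knots = 58.1 m/s
Geostrophic balance rearranged: |∂P/∂n| = f ρ V_g
|∂P/∂n| = 6.39×10⁻⁵ × 1.20 × 58.1 = 4.46×10⁻³ Pa/m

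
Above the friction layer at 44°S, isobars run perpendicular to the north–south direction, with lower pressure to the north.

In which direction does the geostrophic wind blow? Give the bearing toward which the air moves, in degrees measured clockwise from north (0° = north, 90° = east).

270°

The pressure-gradient force points toward the north (bearing 000°).
Geostrophic balance: in the Southern Hemisphere the Coriolis force deflects motion to the left, so the geostrophic wind blows 90° to the left of the pressure-gradient force (low pressure on the right).
Rotating 000° by 90° counterclockwise gives 270° — the wind blows toward the west.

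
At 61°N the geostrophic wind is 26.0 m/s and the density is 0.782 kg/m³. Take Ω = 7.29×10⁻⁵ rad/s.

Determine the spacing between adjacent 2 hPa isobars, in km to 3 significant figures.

77.1 km

Coriolis parameter at 61°N:
f = 2Ω sin φ = 2 × 7.29×10⁻⁵ × sin 61° = 1.28×10⁻⁴ s⁻¹
Geostrophic balance rearranged: |∂P/∂n| = f ρ V_g
|∂P/∂n| = 1.28×10⁻⁴ × 0.782 × 26.0 = 2.59×10⁻³ Pa/m
Isobar spacing: Δn = ΔP/|∂P/∂n| = 200 Pa / 2.59×10⁻³ Pa/m = 77139 m ≈ 77.1 km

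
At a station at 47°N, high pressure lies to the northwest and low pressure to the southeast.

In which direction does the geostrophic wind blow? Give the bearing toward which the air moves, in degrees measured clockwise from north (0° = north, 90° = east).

225°

The pressure-gradient force points toward the southeast (bearing 135°).
Geostrophic balance: in the Northern Hemisphere the Coriolis force deflects motion to the right, so the geostrophic wind blows 90° to the right of the pressure-gradient force (low pressure on the left).
Rotating 135° by 90° clockwise gives 225° — the wind blows toward the southwest.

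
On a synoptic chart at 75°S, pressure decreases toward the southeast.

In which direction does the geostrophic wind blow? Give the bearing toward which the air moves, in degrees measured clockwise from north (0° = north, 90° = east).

The pressure-gradient force points toward the southeast (bearing 135°).
Geostrophic balance: in the Southern Hemisphere the Coriolis force deflects motion to the left, so the geostrophic wind blows 90° to the left of the pressure-gradient force (low pressure on the right).
Rotating 135° by 90° counterclockwise gives 045° — the wind blows toward the northeast.

045°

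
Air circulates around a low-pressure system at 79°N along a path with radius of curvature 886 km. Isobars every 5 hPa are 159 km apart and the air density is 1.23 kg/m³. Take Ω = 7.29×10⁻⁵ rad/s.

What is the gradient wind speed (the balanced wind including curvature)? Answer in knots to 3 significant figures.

Coriolis parameter at 79°N:
f = 2Ω sin φ = 2 × 7.29×10⁻⁵ × sin 79° = 1.43×10⁻⁴ s⁻¹
Pressure gradient: |∂P/∂n| = 500 Pa / 159000 m = 3.14×10⁻³ Pa/m
Geostrophic speed: V_g = |∂P/∂n|/(fρ) = 3.14×10⁻³/(1.43×10⁻⁴ × 1.23) = 17.9 m/s
Around a low, centrifugal force acts outward with Coriolis, so pressure-gradient force balances both:
(1/ρ)|∂P/∂n| = fV + V²/R  →  V² + fR·V − fR·V_g = 0
With fR = 1.43×10⁻⁴ × 886×10³ m = 127 m/s:
V = [−fR + √((fR)² + 4 fR V_g)]/2 = [−127 + √(127² + 4×127×17.9)]/2 = 15.9 m/s
Subgeostrophic (V < V_g = 17.9 m/s), as expected around a low.
Converting: 15.9 m/s × 1.944 = 30.9 knots

30.9 knots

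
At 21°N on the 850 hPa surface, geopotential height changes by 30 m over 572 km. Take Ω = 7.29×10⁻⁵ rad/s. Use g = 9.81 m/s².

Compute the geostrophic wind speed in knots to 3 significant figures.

Coriolis parameter at 21°N:
f = 2Ω sin φ = 2 × 7.29×10⁻⁵ × sin 21° = 5.23×10⁻⁵ s⁻¹
Height gradient: |∂Z/∂n| = 30 m / 572000 m = 5.24×10⁻⁵
On a pressure surface, geostrophic balance gives V_g = (g/f)|∂Z/∂n|:
V_g = 9.81 × 5.24×10⁻⁵ / 5.23×10⁻⁵ = 9.85 m/s
Converting: 9.85 m/s × 1.944 = 19.1 knots

19.1 knots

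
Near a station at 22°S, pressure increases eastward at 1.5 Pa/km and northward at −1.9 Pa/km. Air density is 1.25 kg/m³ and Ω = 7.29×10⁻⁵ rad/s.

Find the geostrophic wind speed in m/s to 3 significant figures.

Coriolis parameter at 22°S:
f = 2Ω sin φ = 2 × 7.29×10⁻⁵ × sin 22° = 5.46×10⁻⁵ s⁻¹
In the Southern Hemisphere f is negative: f = −5.46×10⁻⁵ s⁻¹.
Component geostrophic relations (x east, y north):
u_g = −(1/(fρ)) ∂P/∂y,  v_g = (1/(fρ)) ∂P/∂x
u_g = −(−1.9×10⁻³)/(−5.46×10⁻⁵ × 1.25) = −27.8 m/s;  v_g = (1.5×10⁻³)/(−5.46×10⁻⁵ × 1.25) = −22.0 m/s
|V_g| = √(u_g² + v_g²) = 35.5 m/s

35.5 m/s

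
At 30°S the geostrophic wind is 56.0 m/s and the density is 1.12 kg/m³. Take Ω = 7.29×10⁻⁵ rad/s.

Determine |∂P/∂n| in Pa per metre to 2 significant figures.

Coriolis parameter at 30°S:
f = 2Ω sin φ = 2 × 7.29×10⁻⁵ × sin 30° = 7.29×10⁻⁵ s⁻¹
Geostrophic balance rearranged: |∂P/∂n| = f ρ V_g
|∂P/∂n| = 7.29×10⁻⁵ × 1.12 × 56.0 = 4.57×10⁻³ Pa/m

4.6×10⁻³ Pa/m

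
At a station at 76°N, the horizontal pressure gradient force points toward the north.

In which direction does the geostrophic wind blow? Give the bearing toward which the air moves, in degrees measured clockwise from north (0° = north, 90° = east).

The pressure-gradient force points toward the north (bearing 000°).
Geostrophic balance: in the Northern Hemisphere the Coriolis force deflects motion to the right, so the geostrophic wind blows 90° to the right of the pressure-gradient force (low pressure on the left).
Rotating 000° by 90° clockwise gives 090° — the wind blows toward the east.

090°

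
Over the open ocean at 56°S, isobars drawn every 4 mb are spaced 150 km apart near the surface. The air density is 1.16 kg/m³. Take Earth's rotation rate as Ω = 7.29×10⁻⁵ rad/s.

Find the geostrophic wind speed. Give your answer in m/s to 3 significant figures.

19.0 m/s

Coriolis parameter at 56°S:
f = 2Ω sin φ = 2 × 7.29×10⁻⁵ × sin 56° = 1.21×10⁻⁴ s⁻¹
Pressure gradient: |∂P/∂n| = 400 Pa / 150000 m = 2.67×10⁻³ Pa/m
Geostrophic balance (pressure-gradient force = Coriolis force):
V_g = (1/(fρ)) |∂P/∂n| = 2.67×10⁻³ / (1.21×10⁻⁴ × 1.16) = 19.0 m/s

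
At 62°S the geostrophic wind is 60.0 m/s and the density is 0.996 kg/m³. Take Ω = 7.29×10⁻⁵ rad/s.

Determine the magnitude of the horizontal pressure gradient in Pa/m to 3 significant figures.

7.69×10⁻³ Pa/m

Coriolis parameter at 62°S:
f = 2Ω sin φ = 2 × 7.29×10⁻⁵ × sin 62° = 1.29×10⁻⁴ s⁻¹
Geostrophic balance rearranged: |∂P/∂n| = f ρ V_g
|∂P/∂n| = 1.29×10⁻⁴ × 0.996 × 60.0 = 7.69×10⁻³ Pa/m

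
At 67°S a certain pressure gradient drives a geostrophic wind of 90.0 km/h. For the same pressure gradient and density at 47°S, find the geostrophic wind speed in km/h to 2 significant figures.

With the same pressure gradient and density, V_g ∝ 1/f ∝ 1/sin φ.
V₂ = V₁ · sin φ₁ / sin φ₂ = 90.0 × sin 67° / sin 47°
V₂ = 90.0 × 0.9205/0.7314 = 110 km/h

110 km/h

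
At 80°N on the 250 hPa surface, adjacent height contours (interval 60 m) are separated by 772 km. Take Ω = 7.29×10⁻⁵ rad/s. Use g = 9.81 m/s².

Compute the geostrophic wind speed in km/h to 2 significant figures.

Coriolis parameter at 80°N:
f = 2Ω sin φ = 2 × 7.29×10⁻⁵ × sin 80° = 1.44×10⁻⁴ s⁻¹
Height gradient: |∂Z/∂n| = 60 m / 772000 m = 7.77×10⁻⁵
On a pressure surface, geostrophic balance gives V_g = (g/f)|∂Z/∂n|:
V_g = 9.81 × 7.77×10⁻⁵ / 1.44×10⁻⁴ = 5.31 m/s
Converting: 5.31 m/s × 3.6 = 19 km/h

19 km/h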